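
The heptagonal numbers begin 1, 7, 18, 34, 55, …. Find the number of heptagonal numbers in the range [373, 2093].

The n-th heptagonal number is n(5n−3)/2.
Smallest index with value ≥ 373: n = 13 (giving 403).
Largest index with value ≤ 2093: n = 29 (giving 2059).
Indices 13 through 29: 17 terms.

17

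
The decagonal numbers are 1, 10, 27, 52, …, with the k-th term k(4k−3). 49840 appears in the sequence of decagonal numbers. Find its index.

Set n(4n−3) = 49840, giving 4n² − 3n − 49840 = 0.
The discriminant is 9 + 16·49840 = 797449, and √797449 = 893.
So n = (3 + 893) / 8 = 896/8 = 112.
Check: 112·(4·112 − 3) = 49840. ✓

112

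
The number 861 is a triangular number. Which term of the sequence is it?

Set n(n+1)/2 = 861, giving n² + n − 1722 = 0.
The discriminant is 1 + 8·861 = 6889, and √6889 = 83.
So n = (-1 + 83) / 2 = 82/2 = 41.

41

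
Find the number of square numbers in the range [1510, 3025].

The n-th square number is n².
Smallest index with value ≥ 1510: n = 39 (giving 1521).
Largest index with value ≤ 3025: n = 55 (giving 3025).
Indices 39 through 55: 17 terms.

17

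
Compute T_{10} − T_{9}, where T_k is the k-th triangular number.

Consecutive triangular numbers differ by n: T_{10} − T_{9} = 10.

10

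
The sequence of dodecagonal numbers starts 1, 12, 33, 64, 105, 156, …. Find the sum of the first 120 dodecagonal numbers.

Σ i(5i−4) = 5Σi² − 4Σi over i = 1..120.
Σi = 7260 and Σi² = 583220.
5·583220 − 4·7260 = 2887060.

2887060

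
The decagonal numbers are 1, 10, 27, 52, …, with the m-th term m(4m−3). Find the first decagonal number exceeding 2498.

Solve n(4n−3) > 2498 for integer n.
The largest n with value ≤ 2498 is 25 (since 2425 ≤ 2498 < 2626), so the first above is n = 26, value 2626.

2626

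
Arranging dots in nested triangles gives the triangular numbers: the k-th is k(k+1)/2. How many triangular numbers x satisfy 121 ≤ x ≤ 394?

The n-th triangular number is n(n+1)/2.
Smallest index with value ≥ 121: n = 16 (giving 136).
Largest index with value ≤ 394: n = 27 (giving 378).
Indices 16 through 27: 12 terms.

12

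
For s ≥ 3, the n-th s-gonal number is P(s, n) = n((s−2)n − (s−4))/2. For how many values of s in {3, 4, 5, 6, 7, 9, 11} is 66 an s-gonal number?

2

s = 3: P(3, 11) = 66. ✓
s = 4: P(4, 8) = 64 and P(4, 9) = 81; 66 is not s-gonal.
s = 5: P(5, 6) = 51 and P(5, 7) = 70; 66 is not s-gonal.
s = 6: P(6, 6) = 66. ✓
s = 7: P(7, 5) = 55 and P(7, 6) = 81; 66 is not s-gonal.
s = 9: P(9, 4) = 46 and P(9, 5) = 75; 66 is not s-gonal.
s = 11: P(11, 4) = 58 and P(11, 5) = 95; 66 is not s-gonal.
Hits: s ∈ {3, 6} → 2.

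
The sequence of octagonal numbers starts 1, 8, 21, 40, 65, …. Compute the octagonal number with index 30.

2640

30·(3·30 − 2) = 30·88 = 2640.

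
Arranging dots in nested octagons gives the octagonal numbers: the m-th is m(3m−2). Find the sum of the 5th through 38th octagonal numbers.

Σ i(3i−2) = 3Σi² − 2Σi over i = 5..38.
Σi = 741 − 10 = 731 and Σi² = 19019 − 30 = 18989.
3·18989 − 2·731 = 55505.

55505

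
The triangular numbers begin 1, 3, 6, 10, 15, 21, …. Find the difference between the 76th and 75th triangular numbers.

Consecutive triangular numbers differ by n: T_{76} − T_{75} = 76.

76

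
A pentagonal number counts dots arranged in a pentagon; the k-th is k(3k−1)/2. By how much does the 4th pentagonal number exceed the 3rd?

Consecutive pentagonal numbers differ by 3n − 2: here 3·4 − 2 = 10.

10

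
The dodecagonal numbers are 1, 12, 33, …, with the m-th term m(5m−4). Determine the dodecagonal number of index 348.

348·(5·348 − 4) = 348·1736 = 604128.

604128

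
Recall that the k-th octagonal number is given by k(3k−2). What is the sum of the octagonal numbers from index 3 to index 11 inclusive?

Σ i(3i−2) = 3Σi² − 2Σi over i = 3..11.
Σi = 66 − 3 = 63 and Σi² = 506 − 5 = 501.
3·501 − 2·63 = 1377.

1377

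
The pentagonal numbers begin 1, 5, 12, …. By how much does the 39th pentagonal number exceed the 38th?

Consecutive pentagonal numbers differ by 3n − 2: here 3·39 − 2 = 115.

115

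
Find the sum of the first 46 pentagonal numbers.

Σ i(3i−1)/2 = (3Σi² − Σi) / 2 over i = 1..46.
Σi = 1081 and Σi² = 33511.
(3·33511 − 1·1081) / 2 = 99452/2 = 49726.

49726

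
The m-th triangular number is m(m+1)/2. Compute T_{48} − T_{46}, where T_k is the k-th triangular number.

95

48·49/2 = 1176 and 46·47/2 = 1081.
Difference: 1176 − 1081 = 95.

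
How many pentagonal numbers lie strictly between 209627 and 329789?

The n-th pentagonal number is n(3n−1)/2.
Smallest index with value > 209627: n = 375 (giving 210750).
Largest index with value < 329789: n = 469 (giving 329707).
Indices 375 through 469: 95 terms.

95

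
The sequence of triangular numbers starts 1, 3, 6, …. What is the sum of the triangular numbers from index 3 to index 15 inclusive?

Σ i(i+1)/2 = (Σi² + Σi) / 2 over i = 3..15.
Σi = 120 − 3 = 117 and Σi² = 1240 − 5 = 1235.
(1·1235 + 1·117) / 2 = 1352/2 = 676.

676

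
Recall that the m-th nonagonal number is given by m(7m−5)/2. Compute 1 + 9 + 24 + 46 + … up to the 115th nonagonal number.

Σ i(7i−5)/2 = (7Σi² − 5Σi) / 2 over i = 1..115.
Σi = 6670 and Σi² = 513590.
(7·513590 − 5·6670) / 2 = 3561780/2 = 1780890.

1780890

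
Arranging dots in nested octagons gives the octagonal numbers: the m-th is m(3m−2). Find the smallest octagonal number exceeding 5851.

5985

Solve n(3n−2) > 5851 for integer n.
The largest n with value ≤ 5851 is 44 (since 5720 ≤ 5851 < 5985), so the first above is n = 45, value 5985.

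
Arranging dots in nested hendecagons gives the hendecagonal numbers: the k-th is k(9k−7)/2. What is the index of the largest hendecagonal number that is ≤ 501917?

Solve n(9n−7)/2 ≤ 501917 for integer n.
n = 334 gives 500833 ≤ 501917, while n = 335 gives 503840 > 501917; so the answer is index 334.

334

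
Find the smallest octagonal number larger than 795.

833

Solve n(3n−2) > 795 for integer n.
The largest n with value ≤ 795 is 16 (since 736 ≤ 795 < 833), so the first above is n = 17, value 833.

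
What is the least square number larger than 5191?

Solve n² > 5191 for integer n.
The largest n with value ≤ 5191 is 72 (since 5184 ≤ 5191 < 5329), so the first above is n = 73, value 5329.

5329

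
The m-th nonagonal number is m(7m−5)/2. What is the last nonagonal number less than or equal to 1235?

Solve n(7n−5)/2 ≤ 1235 for integer n.
n = 19 gives 1216 ≤ 1235, while n = 20 gives 1350 > 1235; so the answer is 1216.

1216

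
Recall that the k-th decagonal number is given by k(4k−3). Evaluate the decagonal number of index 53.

53·(4·53 − 3) = 53·209 = 11077.

11077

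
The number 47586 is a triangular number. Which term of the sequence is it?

Set n(n+1)/2 = 47586, giving n² + n − 95172 = 0.
So n = (-1 + 617) / 2 = 616/2 = 308.
Check: 308·309/2 = 47586. ✓

308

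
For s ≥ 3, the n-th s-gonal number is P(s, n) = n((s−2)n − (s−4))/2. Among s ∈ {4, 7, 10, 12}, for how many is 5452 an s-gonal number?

1

s = 4: P(4, 73) = 5329 and P(4, 74) = 5476; 5452 is not s-gonal.
s = 7: P(7, 47) = 5452. ✓
s = 10: P(10, 37) = 5365 and P(10, 38) = 5662; 5452 is not s-gonal.
s = 12: P(12, 33) = 5313 and P(12, 34) = 5644; 5452 is not s-gonal.
Hits: s ∈ {7} → 1.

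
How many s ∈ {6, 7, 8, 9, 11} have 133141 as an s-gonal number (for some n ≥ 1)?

s = 6: P(6, 258) = 132870 and P(6, 259) = 133903; 133141 is not s-gonal.
s = 7: P(7, 231) = 133056 and P(7, 232) = 134212; 133141 is not s-gonal.
s = 8: P(8, 211) = 133141. ✓
s = 9: P(9, 195) = 132600 and P(9, 196) = 133966; 133141 is not s-gonal.
s = 11: P(11, 172) = 132526 and P(11, 173) = 134075; 133141 is not s-gonal.
Hits: s ∈ {8} → 1.

1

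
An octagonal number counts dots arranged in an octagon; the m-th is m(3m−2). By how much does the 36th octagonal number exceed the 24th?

36·(3·36 − 2) = 3816 and 24·(3·24 − 2) = 1680.
Difference: 3816 − 1680 = 2136.

2136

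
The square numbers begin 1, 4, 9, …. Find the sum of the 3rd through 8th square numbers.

Σ_{i=3}^{8} i² = 204 − 5 = 199.

199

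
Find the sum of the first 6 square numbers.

Σ_{i=1}^{6} i² = 6·7·13/6 = 91.

91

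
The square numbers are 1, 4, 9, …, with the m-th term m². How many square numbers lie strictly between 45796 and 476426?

476

The n-th square number is n².
Smallest index with value > 45796: n = 215 (giving 46225).
Largest index with value < 476426: n = 690 (giving 476100).
Indices 215 through 690: 476 terms.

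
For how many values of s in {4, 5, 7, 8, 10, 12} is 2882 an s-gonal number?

s = 4: P(4, 53) = 2809 and P(4, 54) = 2916; 2882 is not s-gonal.
s = 5: P(5, 44) = 2882. ✓
s = 7: P(7, 34) = 2839 and P(7, 35) = 3010; 2882 is not s-gonal.
s = 8: P(8, 31) = 2821 and P(8, 32) = 3008; 2882 is not s-gonal.
s = 10: P(10, 27) = 2835 and P(10, 28) = 3052; 2882 is not s-gonal.
s = 12: P(12, 24) = 2784 and P(12, 25) = 3025; 2882 is not s-gonal.
Hits: s ∈ {5} → 1.

1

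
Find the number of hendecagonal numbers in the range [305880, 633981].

114

The n-th hendecagonal number is n(9n−7)/2.
Smallest index with value ≥ 305880: n = 262 (giving 307981).
Largest index with value ≤ 633981: n = 375 (giving 631500).
Indices 262 through 375: 114 terms.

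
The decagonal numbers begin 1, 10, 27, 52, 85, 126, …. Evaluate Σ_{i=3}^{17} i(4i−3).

Σ i(4i−3) = 4Σi² − 3Σi over i = 3..17.
Σi = 153 − 3 = 150 and Σi² = 1785 − 5 = 1780.
4·1780 − 3·150 = 6670.

6670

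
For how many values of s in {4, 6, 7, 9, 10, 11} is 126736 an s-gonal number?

1

s = 4: P(4, 356) = 126736. ✓
s = 6: P(6, 251) = 125751 and P(6, 252) = 126756; 126736 is not s-gonal.
s = 7: P(7, 225) = 126225 and P(7, 226) = 127351; 126736 is not s-gonal.
s = 9: P(9, 190) = 125875 and P(9, 191) = 127206; 126736 is not s-gonal.
s = 10: P(10, 178) = 126202 and P(10, 179) = 127627; 126736 is not s-gonal.
s = 11: P(11, 168) = 126420 and P(11, 169) = 127933; 126736 is not s-gonal.
Hits: s ∈ {4} → 1.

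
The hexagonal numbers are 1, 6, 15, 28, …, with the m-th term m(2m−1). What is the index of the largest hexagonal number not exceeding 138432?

Solve n(2n−1) ≤ 138432 for integer n.
n = 263 gives 138075 ≤ 138432, while n = 264 gives 139128 > 138432; so the answer is index 263.

263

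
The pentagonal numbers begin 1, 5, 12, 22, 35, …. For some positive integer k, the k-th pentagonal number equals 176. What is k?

11

Set n(3n−1)/2 = 176, giving 3n² − n − 352 = 0.
The discriminant is 1 + 24·176 = 4225, and √4225 = 65.
So n = (1 + 65) / 6 = 66/6 = 11.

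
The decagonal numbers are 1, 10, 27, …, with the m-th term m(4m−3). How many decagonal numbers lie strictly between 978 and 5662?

The n-th decagonal number is n(4n−3).
Smallest index with value > 978: n = 17 (giving 1105).
Largest index with value < 5662: n = 37 (giving 5365).
Indices 17 through 37: 21 terms.

21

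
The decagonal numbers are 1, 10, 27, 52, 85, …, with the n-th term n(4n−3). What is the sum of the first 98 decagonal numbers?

Σ i(4i−3) = 4Σi² − 3Σi over i = 1..98.
Σi = 4851 and Σi² = 318549.
4·318549 − 3·4851 = 1259643.

1259643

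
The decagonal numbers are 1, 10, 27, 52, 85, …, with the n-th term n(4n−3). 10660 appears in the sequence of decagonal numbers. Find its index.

Set n(4n−3) = 10660, giving 4n² − 3n − 10660 = 0.
The discriminant is 9 + 16·10660 = 170569, and √170569 = 413.
So n = (3 + 413) / 8 = 416/8 = 52.

52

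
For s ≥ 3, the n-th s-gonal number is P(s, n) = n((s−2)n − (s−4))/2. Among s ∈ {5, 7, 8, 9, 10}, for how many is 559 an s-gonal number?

s = 5: P(5, 19) = 532 and P(5, 20) = 590; 559 is not s-gonal.
s = 7: P(7, 15) = 540 and P(7, 16) = 616; 559 is not s-gonal.
s = 8: P(8, 13) = 481 and P(8, 14) = 560; 559 is not s-gonal.
s = 9: P(9, 13) = 559. ✓
s = 10: P(10, 12) = 540 and P(10, 13) = 637; 559 is not s-gonal.
Hits: s ∈ {9} → 1.

1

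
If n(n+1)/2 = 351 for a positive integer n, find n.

26

Set n(n+1)/2 = 351, giving n² + n − 702 = 0.
The discriminant is 1 + 8·351 = 2809, and √2809 = 53.
So n = (-1 + 53) / 2 = 52/2 = 26.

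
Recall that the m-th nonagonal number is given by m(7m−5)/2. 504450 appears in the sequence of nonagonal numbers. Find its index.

Set n(7n−5)/2 = 504450, giving 7n² − 5n − 1008900 = 0.
The discriminant is 25 + 56·504450 = 28249225, and √28249225 = 5315.
So n = (5 + 5315) / 14 = 5320/14 = 380.
Check: 380·(7·380 − 5)/2 = 504450. ✓

380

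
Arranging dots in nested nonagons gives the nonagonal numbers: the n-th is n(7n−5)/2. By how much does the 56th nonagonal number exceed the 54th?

765

56·(7·56 − 5)/2 = 10836 and 54·(7·54 − 5)/2 = 10071.
Difference: 10836 − 10071 = 765.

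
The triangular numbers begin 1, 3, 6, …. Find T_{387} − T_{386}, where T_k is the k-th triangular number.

Consecutive triangular numbers differ by n: T_{387} − T_{386} = 387.

387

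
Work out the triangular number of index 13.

The 13th triangular number is n(n+1)/2 with n = 13.
13·14/2 = 182/2 = 91.

91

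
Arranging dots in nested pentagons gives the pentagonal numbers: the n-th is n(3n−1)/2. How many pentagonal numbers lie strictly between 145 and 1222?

18

The n-th pentagonal number is n(3n−1)/2.
Smallest index with value > 145: n = 11 (giving 176).
Largest index with value < 1222: n = 28 (giving 1162).
Indices 11 through 28: 18 terms.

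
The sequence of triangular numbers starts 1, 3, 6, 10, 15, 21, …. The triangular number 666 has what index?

36

Set n(n+1)/2 = 666, giving n² + n − 1332 = 0.
The discriminant is 1 + 8·666 = 5329, and √5329 = 73.
So n = (-1 + 73) / 2 = 72/2 = 36.
Check: 36·37/2 = 666. ✓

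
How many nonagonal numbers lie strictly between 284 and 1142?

The n-th nonagonal number is n(7n−5)/2.
Smallest index with value > 284: n = 10 (giving 325).
Largest index with value < 1142: n = 18 (giving 1089).
Indices 10 through 18: 9 terms.

9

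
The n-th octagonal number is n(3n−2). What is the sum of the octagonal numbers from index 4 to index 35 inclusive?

Σ i(3i−2) = 3Σi² − 2Σi over i = 4..35.
Σi = 630 − 6 = 624 and Σi² = 14910 − 14 = 14896.
3·14896 − 2·624 = 43440.

43440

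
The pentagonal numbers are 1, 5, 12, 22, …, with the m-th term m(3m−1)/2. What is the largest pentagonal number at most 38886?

Solve n(3n−1)/2 ≤ 38886 for integer n.
n = 161 gives 38801 ≤ 38886, while n = 162 gives 39285 > 38886; so the answer is 38801.

38801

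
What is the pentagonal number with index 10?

145

The 10th pentagonal number is n(3n−1)/2 with n = 10.
10·(3·10 − 1)/2 = 10·29/2 = 145.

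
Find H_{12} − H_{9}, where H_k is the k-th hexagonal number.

12·(2·12 − 1) = 276 and 9·(2·9 − 1) = 153.
Difference: 276 − 153 = 123.

123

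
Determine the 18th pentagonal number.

18·(3·18 − 1)/2 = 18·53/2 = 477.

477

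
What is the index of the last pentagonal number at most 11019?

Solve n(3n−1)/2 ≤ 11019 for integer n.
n = 85 gives 10795 ≤ 11019, while n = 86 gives 11051 > 11019; so the answer is index 85.

85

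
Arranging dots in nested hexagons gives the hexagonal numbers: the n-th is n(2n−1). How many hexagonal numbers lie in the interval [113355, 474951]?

249

The n-th hexagonal number is n(2n−1).
Smallest index with value ≥ 113355: n = 239 (giving 114003).
Largest index with value ≤ 474951: n = 487 (giving 473851).
Indices 239 through 487: 249 terms.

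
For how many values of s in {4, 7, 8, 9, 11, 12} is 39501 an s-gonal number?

s = 4: P(4, 198) = 39204 and P(4, 199) = 39601; 39501 is not s-gonal.
s = 7: P(7, 126) = 39501. ✓
s = 8: P(8, 115) = 39445 and P(8, 116) = 40136; 39501 is not s-gonal.
s = 9: P(9, 106) = 39061 and P(9, 107) = 39804; 39501 is not s-gonal.
s = 11: P(11, 94) = 39433 and P(11, 95) = 40280; 39501 is not s-gonal.
s = 12: P(12, 89) = 39249 and P(12, 90) = 40140; 39501 is not s-gonal.
Hits: s ∈ {7} → 1.

1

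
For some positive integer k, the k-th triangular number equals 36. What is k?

Set n(n+1)/2 = 36, giving n² + n − 72 = 0.
The discriminant is 1 + 8·36 = 289, and √289 = 17.
So n = (-1 + 17) / 2 = 16/2 = 8.

8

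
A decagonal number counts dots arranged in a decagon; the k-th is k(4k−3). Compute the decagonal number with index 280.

312760

The 280th decagonal number is n(4n−3) with n = 280.
280·(4·280 − 3) = 280·1117 = 312760.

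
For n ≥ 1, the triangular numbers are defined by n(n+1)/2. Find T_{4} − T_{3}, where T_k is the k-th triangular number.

4

Consecutive triangular numbers differ by n: T_{4} − T_{3} = 4.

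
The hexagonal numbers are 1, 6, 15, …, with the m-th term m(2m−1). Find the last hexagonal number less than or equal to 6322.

Solve n(2n−1) ≤ 6322 for integer n.
n = 56 gives 6216 ≤ 6322, while n = 57 gives 6441 > 6322; so the answer is 6216.

6216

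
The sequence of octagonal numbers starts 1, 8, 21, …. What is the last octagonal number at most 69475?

69008

Solve n(3n−2) ≤ 69475 for integer n.
n = 152 gives 69008 ≤ 69475, while n = 153 gives 69921 > 69475; so the answer is 69008.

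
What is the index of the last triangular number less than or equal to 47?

9

Solve n(n+1)/2 ≤ 47 for integer n.
n = 9 gives 45 ≤ 47, while n = 10 gives 55 > 47; so the answer is index 9.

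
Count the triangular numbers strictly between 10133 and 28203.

95

The n-th triangular number is n(n+1)/2.
Smallest index with value > 10133: n = 142 (giving 10153).
Largest index with value < 28203: n = 236 (giving 27966).
Indices 142 through 236: 95 terms.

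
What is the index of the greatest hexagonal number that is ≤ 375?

13

Solve n(2n−1) ≤ 375 for integer n.
n = 13 gives 325 ≤ 375, while n = 14 gives 378 > 375; so the answer is index 13.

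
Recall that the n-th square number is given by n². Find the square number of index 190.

The 190th square number is n² with n = 190.
190² = 36100.

36100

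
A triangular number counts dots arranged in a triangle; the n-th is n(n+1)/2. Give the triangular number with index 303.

The 303rd triangular number is n(n+1)/2 with n = 303.
303·304/2 = 92112/2 = 46056.

46056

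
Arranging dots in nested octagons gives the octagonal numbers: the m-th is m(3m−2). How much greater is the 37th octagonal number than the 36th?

Consecutive octagonal numbers differ by 6n − 5: here 6·37 − 5 = 217.

217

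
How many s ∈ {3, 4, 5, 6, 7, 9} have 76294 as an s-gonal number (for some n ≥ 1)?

1

s = 3: P(3, 390) = 76245 and P(3, 391) = 76636; 76294 is not s-gonal.
s = 4: P(4, 276) = 76176 and P(4, 277) = 76729; 76294 is not s-gonal.
s = 5: P(5, 225) = 75825 and P(5, 226) = 76501; 76294 is not s-gonal.
s = 6: P(6, 195) = 75855 and P(6, 196) = 76636; 76294 is not s-gonal.
s = 7: P(7, 174) = 75429 and P(7, 175) = 76300; 76294 is not s-gonal.
s = 9: P(9, 148) = 76294. ✓
Hits: s ∈ {9} → 1.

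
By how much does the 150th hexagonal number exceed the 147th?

150·(2·150 − 1) = 44850 and 147·(2·147 − 1) = 43071.
Difference: 44850 − 43071 = 1779.

1779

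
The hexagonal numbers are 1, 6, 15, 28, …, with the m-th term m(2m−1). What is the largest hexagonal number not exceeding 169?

153

Solve n(2n−1) ≤ 169 for integer n.
n = 9 gives 153 ≤ 169, while n = 10 gives 190 > 169; so the answer is 153.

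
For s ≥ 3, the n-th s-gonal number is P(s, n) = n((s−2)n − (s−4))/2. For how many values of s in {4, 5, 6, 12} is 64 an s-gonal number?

s = 4: P(4, 8) = 64. ✓
s = 5: P(5, 6) = 51 and P(5, 7) = 70; 64 is not s-gonal.
s = 6: P(6, 5) = 45 and P(6, 6) = 66; 64 is not s-gonal.
s = 12: P(12, 4) = 64. ✓
Hits: s ∈ {4, 12} → 2.

2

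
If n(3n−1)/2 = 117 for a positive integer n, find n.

9

Set n(3n−1)/2 = 117, giving 3n² − n − 234 = 0.
So n = (1 + 53) / 6 = 54/6 = 9.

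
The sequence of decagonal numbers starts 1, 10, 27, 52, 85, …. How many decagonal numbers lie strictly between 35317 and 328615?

192

The n-th decagonal number is n(4n−3).
Smallest index with value > 35317: n = 95 (giving 35815).
Largest index with value < 328615: n = 286 (giving 326326).
Indices 95 through 286: 192 terms.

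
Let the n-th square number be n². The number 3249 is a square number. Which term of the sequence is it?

We need n² = 3249, so n = √3249 = 57.

57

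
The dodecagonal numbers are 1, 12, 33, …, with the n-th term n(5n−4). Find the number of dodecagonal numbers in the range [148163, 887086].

249

The n-th dodecagonal number is n(5n−4).
Smallest index with value ≥ 148163: n = 173 (giving 148953).
Largest index with value ≤ 887086: n = 421 (giving 884521).
Indices 173 through 421: 249 terms.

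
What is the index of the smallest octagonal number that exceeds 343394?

339

Solve n(3n−2) > 343394 for integer n.
The largest n with value ≤ 343394 is 338 (since 342056 ≤ 343394 < 344085), so the first above is n = 339, value 344085.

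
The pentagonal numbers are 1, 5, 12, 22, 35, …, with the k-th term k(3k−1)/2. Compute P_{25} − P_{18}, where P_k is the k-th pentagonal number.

448

25·(3·25 − 1)/2 = 925 and 18·(3·18 − 1)/2 = 477.
Difference: 925 − 477 = 448.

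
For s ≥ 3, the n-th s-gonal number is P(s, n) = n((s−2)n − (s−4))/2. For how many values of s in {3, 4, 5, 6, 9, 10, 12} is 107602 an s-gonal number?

s = 3: P(3, 463) = 107416 and P(3, 464) = 107880; 107602 is not s-gonal.
s = 4: P(4, 328) = 107584 and P(4, 329) = 108241; 107602 is not s-gonal.
s = 5: P(5, 268) = 107602. ✓
s = 6: P(6, 232) = 107416 and P(6, 233) = 108345; 107602 is not s-gonal.
s = 9: P(9, 175) = 106750 and P(9, 176) = 107976; 107602 is not s-gonal.
s = 10: P(10, 164) = 107092 and P(10, 165) = 108405; 107602 is not s-gonal.
s = 12: P(12, 147) = 107457 and P(12, 148) = 108928; 107602 is not s-gonal.
Hits: s ∈ {5} → 1.

1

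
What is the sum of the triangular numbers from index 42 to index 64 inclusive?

Σ i(i+1)/2 = (Σi² + Σi) / 2 over i = 42..64.
Σi = 2080 − 861 = 1219 and Σi² = 89440 − 23821 = 65619.
(1·65619 + 1·1219) / 2 = 66838/2 = 33419.

33419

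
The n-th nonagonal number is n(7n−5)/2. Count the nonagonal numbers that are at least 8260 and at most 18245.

24

The n-th nonagonal number is n(7n−5)/2.
Smallest index with value ≥ 8260: n = 49 (giving 8281).
Largest index with value ≤ 18245: n = 72 (giving 17964).
Indices 49 through 72: 24 terms.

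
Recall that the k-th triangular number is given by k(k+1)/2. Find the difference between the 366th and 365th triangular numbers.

366

Consecutive triangular numbers differ by n: T_{366} − T_{365} = 366.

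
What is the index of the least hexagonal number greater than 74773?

194

Solve n(2n−1) > 74773 for integer n.
The largest n with value ≤ 74773 is 193 (since 74305 ≤ 74773 < 75078), so the first above is n = 194, value 75078.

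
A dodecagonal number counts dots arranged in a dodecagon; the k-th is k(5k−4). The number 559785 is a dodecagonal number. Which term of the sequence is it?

Set n(5n−4) = 559785, giving 5n² − 4n − 559785 = 0.
The discriminant is 16 + 20·559785 = 11195716, and √11195716 = 3346.
So n = (4 + 3346) / 10 = 3350/10 = 335.

335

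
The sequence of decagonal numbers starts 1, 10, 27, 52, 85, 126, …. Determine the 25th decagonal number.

The 25th decagonal number is n(4n−3) with n = 25.
25·(4·25 − 3) = 25·97 = 2425.

2425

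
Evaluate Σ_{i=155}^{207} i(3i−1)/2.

2618306

Σ i(3i−1)/2 = (3Σi² − Σi) / 2 over i = 155..207.
Σi = 21528 − 11935 = 9593 and Σi² = 2978040 − 1229305 = 1748735.
(3·1748735 − 1·9593) / 2 = 5236612/2 = 2618306.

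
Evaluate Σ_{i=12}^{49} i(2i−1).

78679

Σ i(2i−1) = 2Σi² − Σi over i = 12..49.
Σi = 1225 − 66 = 1159 and Σi² = 40425 − 506 = 39919.
2·39919 − 1·1159 = 78679.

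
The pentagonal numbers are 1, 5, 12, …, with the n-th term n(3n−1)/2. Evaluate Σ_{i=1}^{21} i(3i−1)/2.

Σ i(3i−1)/2 = (3Σi² − Σi) / 2 over i = 1..21.
Σi = 231 and Σi² = 3311.
(3·3311 − 1·231) / 2 = 9702/2 = 4851.

4851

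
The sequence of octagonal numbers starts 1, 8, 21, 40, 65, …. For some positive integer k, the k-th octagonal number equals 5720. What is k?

44

Set n(3n−2) = 5720, giving 3n² − 2n − 5720 = 0.
The discriminant is 4 + 12·5720 = 68644, and √68644 = 262.
So n = (2 + 262) / 6 = 264/6 = 44.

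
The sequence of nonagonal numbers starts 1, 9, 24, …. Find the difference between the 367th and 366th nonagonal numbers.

Consecutive nonagonal numbers differ by 7n − 6: here 7·367 − 6 = 2563.

2563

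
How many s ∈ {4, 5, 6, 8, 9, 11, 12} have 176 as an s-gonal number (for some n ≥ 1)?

2

s = 4: P(4, 13) = 169 and P(4, 14) = 196; 176 is not s-gonal.
s = 5: P(5, 11) = 176. ✓
s = 6: P(6, 9) = 153 and P(6, 10) = 190; 176 is not s-gonal.
s = 8: P(8, 8) = 176. ✓
s = 9: P(9, 7) = 154 and P(9, 8) = 204; 176 is not s-gonal.
s = 11: P(11, 6) = 141 and P(11, 7) = 196; 176 is not s-gonal.
s = 12: P(12, 6) = 156 and P(12, 7) = 217; 176 is not s-gonal.
Hits: s ∈ {5, 8} → 2.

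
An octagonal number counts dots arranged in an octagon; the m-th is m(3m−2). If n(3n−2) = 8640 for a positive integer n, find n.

Set n(3n−2) = 8640, giving 3n² − 2n − 8640 = 0.
The discriminant is 4 + 12·8640 = 103684, and √103684 = 322.
So n = (2 + 322) / 6 = 324/6 = 54.
Check: 54·(3·54 − 2) = 8640. ✓

54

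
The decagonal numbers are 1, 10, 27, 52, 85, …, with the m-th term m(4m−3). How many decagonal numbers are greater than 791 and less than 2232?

9

The n-th decagonal number is n(4n−3).
Smallest index with value > 791: n = 15 (giving 855).
Largest index with value < 2232: n = 23 (giving 2047).
Indices 15 through 23: 9 terms.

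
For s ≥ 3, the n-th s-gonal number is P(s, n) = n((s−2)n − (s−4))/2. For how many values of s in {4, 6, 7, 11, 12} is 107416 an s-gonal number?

s = 4: P(4, 327) = 106929 and P(4, 328) = 107584; 107416 is not s-gonal.
s = 6: P(6, 232) = 107416. ✓
s = 7: P(7, 207) = 106812 and P(7, 208) = 107848; 107416 is not s-gonal.
s = 11: P(11, 154) = 106183 and P(11, 155) = 107570; 107416 is not s-gonal.
s = 12: P(12, 146) = 105996 and P(12, 147) = 107457; 107416 is not s-gonal.
Hits: s ∈ {6} → 1.

1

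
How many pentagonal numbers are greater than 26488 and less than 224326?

253

The n-th pentagonal number is n(3n−1)/2.
Smallest index with value > 26488: n = 134 (giving 26867).
Largest index with value < 224326: n = 386 (giving 223301).
Indices 134 through 386: 253 terms.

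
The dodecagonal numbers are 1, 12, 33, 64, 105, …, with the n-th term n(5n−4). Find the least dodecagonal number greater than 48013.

Solve n(5n−4) > 48013 for integer n.
The largest n with value ≤ 48013 is 98 (since 47628 ≤ 48013 < 48609), so the first above is n = 99, value 48609.

48609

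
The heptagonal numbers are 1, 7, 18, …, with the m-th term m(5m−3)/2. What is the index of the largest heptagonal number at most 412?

Solve n(5n−3)/2 ≤ 412 for integer n.
n = 13 gives 403 ≤ 412, while n = 14 gives 469 > 412; so the answer is index 13.

13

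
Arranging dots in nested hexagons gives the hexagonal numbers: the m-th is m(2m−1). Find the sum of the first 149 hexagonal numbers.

2216375

Σ i(2i−1) = 2Σi² − Σi over i = 1..149.
Σi = 11175 and Σi² = 1113775.
2·1113775 − 1·11175 = 2216375.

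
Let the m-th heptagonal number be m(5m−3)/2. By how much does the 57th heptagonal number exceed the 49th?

57·(5·57 − 3)/2 = 8037 and 49·(5·49 − 3)/2 = 5929.
Difference: 8037 − 5929 = 2108.

2108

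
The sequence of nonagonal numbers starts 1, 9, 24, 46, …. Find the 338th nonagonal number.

399009

The 338th nonagonal number is n(7n−5)/2 with n = 338.
338·(7·338 − 5)/2 = 338·2361/2 = 399009.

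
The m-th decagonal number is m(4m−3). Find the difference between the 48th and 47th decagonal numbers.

Consecutive decagonal numbers differ by 8n − 7: here 8·48 − 7 = 377.

377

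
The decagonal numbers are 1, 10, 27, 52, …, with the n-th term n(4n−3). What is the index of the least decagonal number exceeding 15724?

Solve n(4n−3) > 15724 for integer n.
The largest n with value ≤ 15724 is 63 (since 15687 ≤ 15724 < 16192), so the first above is n = 64, value 16192.

64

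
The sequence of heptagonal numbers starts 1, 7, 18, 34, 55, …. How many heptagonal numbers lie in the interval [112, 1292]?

17

The n-th heptagonal number is n(5n−3)/2.
Smallest index with value ≥ 112: n = 7 (giving 112).
Largest index with value ≤ 1292: n = 23 (giving 1288).
Indices 7 through 23: 17 terms.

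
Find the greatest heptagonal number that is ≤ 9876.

Solve n(5n−3)/2 ≤ 9876 for integer n.
n = 63 gives 9828 ≤ 9876, while n = 64 gives 10144 > 9876; so the answer is 9828.

9828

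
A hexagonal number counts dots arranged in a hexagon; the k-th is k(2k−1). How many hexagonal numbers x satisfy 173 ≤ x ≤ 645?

9

The n-th hexagonal number is n(2n−1).
Smallest index with value ≥ 173: n = 10 (giving 190).
Largest index with value ≤ 645: n = 18 (giving 630).
Indices 10 through 18: 9 terms.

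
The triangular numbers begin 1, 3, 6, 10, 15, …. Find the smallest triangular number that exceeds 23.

28

Solve n(n+1)/2 > 23 for integer n.
The largest n with value ≤ 23 is 6 (since 21 ≤ 23 < 28), so the first above is n = 7, value 28.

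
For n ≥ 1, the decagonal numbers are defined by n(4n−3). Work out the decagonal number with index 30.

The 30th decagonal number is n(4n−3) with n = 30.
30·(4·30 − 3) = 30·117 = 3510.

3510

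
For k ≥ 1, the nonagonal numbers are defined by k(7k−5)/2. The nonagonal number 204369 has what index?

242

Set n(7n−5)/2 = 204369, giving 7n² − 5n − 408738 = 0.
So n = (5 + 3383) / 14 = 3388/14 = 242.
Check: 242·(7·242 − 5)/2 = 204369. ✓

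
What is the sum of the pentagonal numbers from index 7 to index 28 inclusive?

Σ i(3i−1)/2 = (3Σi² − Σi) / 2 over i = 7..28.
Σi = 406 − 21 = 385 and Σi² = 7714 − 91 = 7623.
(3·7623 − 1·385) / 2 = 22484/2 = 11242.

11242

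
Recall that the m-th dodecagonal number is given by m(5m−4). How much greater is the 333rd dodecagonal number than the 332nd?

3321

Consecutive dodecagonal numbers differ by 10n − 9: here 10·333 − 9 = 3321.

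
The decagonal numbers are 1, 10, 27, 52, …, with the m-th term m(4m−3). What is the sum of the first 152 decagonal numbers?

4693836

Σ i(4i−3) = 4Σi² − 3Σi over i = 1..152.
Σi = 11628 and Σi² = 1182180.
4·1182180 − 3·11628 = 4693836.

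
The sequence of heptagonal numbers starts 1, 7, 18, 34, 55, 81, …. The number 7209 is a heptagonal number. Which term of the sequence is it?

54

Set n(5n−3)/2 = 7209, giving 5n² − 3n − 14418 = 0.
The discriminant is 9 + 40·7209 = 288369, and √288369 = 537.
So n = (3 + 537) / 10 = 540/10 = 54.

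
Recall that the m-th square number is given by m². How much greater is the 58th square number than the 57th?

n² − (n−1)² = 2n − 1, so 58² − 57² = 2·58 − 1 = 115.

115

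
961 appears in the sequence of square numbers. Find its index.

We need n² = 961, so n = √961 = 31.

31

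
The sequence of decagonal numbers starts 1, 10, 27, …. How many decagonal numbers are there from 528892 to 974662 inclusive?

The n-th decagonal number is n(4n−3).
Smallest index with value ≥ 528892: n = 364 (giving 528892).
Largest index with value ≤ 974662: n = 494 (giving 974662).
Indices 364 through 494: 131 terms.

131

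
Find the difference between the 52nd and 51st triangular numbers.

52

Consecutive triangular numbers differ by n: T_{52} − T_{51} = 52.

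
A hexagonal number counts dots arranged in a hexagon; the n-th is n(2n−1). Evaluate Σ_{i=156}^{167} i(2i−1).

624322

Σ i(2i−1) = 2Σi² − Σi over i = 156..167.
Σi = 14028 − 12090 = 1938 and Σi² = 1566460 − 1253330 = 313130.
2·313130 − 1·1938 = 624322.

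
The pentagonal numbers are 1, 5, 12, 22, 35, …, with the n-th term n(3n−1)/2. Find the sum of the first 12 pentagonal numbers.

936

Σ i(3i−1)/2 = (3Σi² − Σi) / 2 over i = 1..12.
Σi = 78 and Σi² = 650.
(3·650 − 1·78) / 2 = 1872/2 = 936.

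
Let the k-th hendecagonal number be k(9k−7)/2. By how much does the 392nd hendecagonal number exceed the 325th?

215941

392·(9·392 − 7)/2 = 690116 and 325·(9·325 − 7)/2 = 474175.
Difference: 690116 − 474175 = 215941.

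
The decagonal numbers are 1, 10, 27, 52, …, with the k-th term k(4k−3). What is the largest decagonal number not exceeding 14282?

Solve n(4n−3) ≤ 14282 for integer n.
n = 60 gives 14220 ≤ 14282, while n = 61 gives 14701 > 14282; so the answer is 14220.

14220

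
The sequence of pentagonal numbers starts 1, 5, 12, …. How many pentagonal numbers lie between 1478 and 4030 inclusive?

21

The n-th pentagonal number is n(3n−1)/2.
Smallest index with value ≥ 1478: n = 32 (giving 1520).
Largest index with value ≤ 4030: n = 52 (giving 4030).
Indices 32 through 52: 21 terms.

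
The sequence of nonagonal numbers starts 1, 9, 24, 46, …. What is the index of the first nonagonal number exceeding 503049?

Solve n(7n−5)/2 > 503049 for integer n.
The largest n with value ≤ 503049 is 379 (since 501796 ≤ 503049 < 504450), so the first above is n = 380, value 504450.

380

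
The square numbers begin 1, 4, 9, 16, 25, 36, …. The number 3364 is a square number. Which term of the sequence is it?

58

We need n² = 3364, so n = √3364 = 58.
Check: 58² = 3364. ✓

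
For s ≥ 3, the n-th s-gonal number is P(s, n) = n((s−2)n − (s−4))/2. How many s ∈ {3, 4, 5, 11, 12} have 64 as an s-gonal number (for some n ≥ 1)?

s = 3: P(3, 10) = 55 and P(3, 11) = 66; 64 is not s-gonal.
s = 4: P(4, 8) = 64. ✓
s = 5: P(5, 6) = 51 and P(5, 7) = 70; 64 is not s-gonal.
s = 11: P(11, 4) = 58 and P(11, 5) = 95; 64 is not s-gonal.
s = 12: P(12, 4) = 64. ✓
Hits: s ∈ {4, 12} → 2.

2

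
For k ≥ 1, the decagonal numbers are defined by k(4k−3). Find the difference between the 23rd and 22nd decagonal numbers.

Consecutive decagonal numbers differ by 8n − 7: here 8·23 − 7 = 177.

177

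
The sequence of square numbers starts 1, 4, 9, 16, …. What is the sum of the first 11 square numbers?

506

Σ_{i=1}^{11} i² = 11·12·23/6 = 506.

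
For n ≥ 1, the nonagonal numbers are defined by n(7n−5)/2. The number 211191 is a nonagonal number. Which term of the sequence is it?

246

Set n(7n−5)/2 = 211191, giving 7n² − 5n − 422382 = 0.
The discriminant is 25 + 56·211191 = 11826721, and √11826721 = 3439.
So n = (5 + 3439) / 14 = 3444/14 = 246.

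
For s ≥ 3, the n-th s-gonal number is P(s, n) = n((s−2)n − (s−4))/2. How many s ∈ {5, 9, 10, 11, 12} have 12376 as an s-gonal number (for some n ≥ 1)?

2

s = 5: P(5, 91) = 12376. ✓
s = 9: P(9, 59) = 12036 and P(9, 60) = 12450; 12376 is not s-gonal.
s = 10: P(10, 56) = 12376. ✓
s = 11: P(11, 52) = 11986 and P(11, 53) = 12455; 12376 is not s-gonal.
s = 12: P(12, 50) = 12300 and P(12, 51) = 12801; 12376 is not s-gonal.
Hits: s ∈ {5, 10} → 2.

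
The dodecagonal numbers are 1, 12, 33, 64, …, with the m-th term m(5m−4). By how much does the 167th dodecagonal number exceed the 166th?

Consecutive dodecagonal numbers differ by 10n − 9: here 10·167 − 9 = 1661.

1661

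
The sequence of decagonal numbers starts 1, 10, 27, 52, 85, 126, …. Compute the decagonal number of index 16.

The 16th decagonal number is n(4n−3) with n = 16.
16·(4·16 − 3) = 16·61 = 976.

976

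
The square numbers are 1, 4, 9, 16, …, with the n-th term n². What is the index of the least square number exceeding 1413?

38

Solve n² > 1413 for integer n.
The largest n with value ≤ 1413 is 37 (since 1369 ≤ 1413 < 1444), so the first above is n = 38, value 1444.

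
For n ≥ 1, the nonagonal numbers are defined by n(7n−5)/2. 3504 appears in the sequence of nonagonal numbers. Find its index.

Set n(7n−5)/2 = 3504, giving 7n² − 5n − 7008 = 0.
The discriminant is 25 + 56·3504 = 196249, and √196249 = 443.
So n = (5 + 443) / 14 = 448/14 = 32.

32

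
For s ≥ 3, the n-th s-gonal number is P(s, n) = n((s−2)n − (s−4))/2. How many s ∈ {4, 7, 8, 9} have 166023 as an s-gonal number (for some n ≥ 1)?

1

s = 4: P(4, 407) = 165649 and P(4, 408) = 166464; 166023 is not s-gonal.
s = 7: P(7, 258) = 166023. ✓
s = 8: P(8, 235) = 165205 and P(8, 236) = 166616; 166023 is not s-gonal.
s = 9: P(9, 218) = 165789 and P(9, 219) = 167316; 166023 is not s-gonal.
Hits: s ∈ {7} → 1.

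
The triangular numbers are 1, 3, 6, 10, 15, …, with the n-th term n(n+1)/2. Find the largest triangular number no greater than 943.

903

Solve n(n+1)/2 ≤ 943 for integer n.
n = 42 gives 903 ≤ 943, while n = 43 gives 946 > 943; so the answer is 903.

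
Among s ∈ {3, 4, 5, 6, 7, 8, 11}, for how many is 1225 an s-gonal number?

s = 3: P(3, 49) = 1225. ✓
s = 4: P(4, 35) = 1225. ✓
s = 5: P(5, 28) = 1162 and P(5, 29) = 1247; 1225 is not s-gonal.
s = 6: P(6, 25) = 1225. ✓
s = 7: P(7, 22) = 1177 and P(7, 23) = 1288; 1225 is not s-gonal.
s = 8: P(8, 20) = 1160 and P(8, 21) = 1281; 1225 is not s-gonal.
s = 11: P(11, 16) = 1096 and P(11, 17) = 1241; 1225 is not s-gonal.
Hits: s ∈ {3, 4, 6} → 3.

3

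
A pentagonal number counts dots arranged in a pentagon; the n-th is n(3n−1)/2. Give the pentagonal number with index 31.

The 31st pentagonal number is n(3n−1)/2 with n = 31.
31·(3·31 − 1)/2 = 31·92/2 = 31·46 = 1426.

1426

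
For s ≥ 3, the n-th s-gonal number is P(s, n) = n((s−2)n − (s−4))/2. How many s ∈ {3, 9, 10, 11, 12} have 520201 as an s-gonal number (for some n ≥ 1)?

s = 3: P(3, 1019) = 519690 and P(3, 1020) = 520710; 520201 is not s-gonal.
s = 9: P(9, 385) = 517825 and P(9, 386) = 520521; 520201 is not s-gonal.
s = 10: P(10, 361) = 520201. ✓
s = 11: P(11, 340) = 519010 and P(11, 341) = 522071; 520201 is not s-gonal.
s = 12: P(12, 322) = 517132 and P(12, 323) = 520353; 520201 is not s-gonal.
Hits: s ∈ {10} → 1.

1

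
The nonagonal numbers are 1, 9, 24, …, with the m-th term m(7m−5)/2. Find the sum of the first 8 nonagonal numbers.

Σ i(7i−5)/2 = (7Σi² − 5Σi) / 2 over i = 1..8.
Σi = 36 and Σi² = 204.
(7·204 − 5·36) / 2 = 1248/2 = 624.

624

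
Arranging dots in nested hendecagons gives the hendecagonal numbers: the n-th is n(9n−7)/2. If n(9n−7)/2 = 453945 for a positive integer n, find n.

Set n(9n−7)/2 = 453945, giving 9n² − 7n − 907890 = 0.
So n = (7 + 5717) / 18 = 5724/18 = 318.

318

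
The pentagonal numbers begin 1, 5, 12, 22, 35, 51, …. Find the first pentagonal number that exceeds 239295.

Solve n(3n−1)/2 > 239295 for integer n.
The largest n with value ≤ 239295 is 399 (since 238602 ≤ 239295 < 239800), so the first above is n = 400, value 239800.

239800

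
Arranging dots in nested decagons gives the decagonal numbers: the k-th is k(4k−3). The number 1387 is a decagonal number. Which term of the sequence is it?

19

Set n(4n−3) = 1387, giving 4n² − 3n − 1387 = 0.
So n = (3 + 149) / 8 = 152/8 = 19.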